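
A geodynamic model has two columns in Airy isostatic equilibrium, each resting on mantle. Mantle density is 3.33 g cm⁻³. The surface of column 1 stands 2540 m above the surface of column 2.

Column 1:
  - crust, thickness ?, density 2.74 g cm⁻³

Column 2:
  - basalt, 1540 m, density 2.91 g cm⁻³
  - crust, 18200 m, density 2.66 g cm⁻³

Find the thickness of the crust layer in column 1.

36100 m

Take the compensation level at the base of the deeper column (depth z_c below the surface of column 1) and equate Σ ρ_i t_i down to z_c; mantle fills any gap and the z_c terms cancel.
Column 1: x×2.74 + (z_c − 0 − x)×3.33
Column 2: 2540×0 + 1540×2.91 + 18200×2.66 + (z_c − 2540 − 19740)×3.33
The z_c×3.33 term appears on both sides and cancels. Collect the known terms of each column as K = Σ(ρt)_known − 3.33 × (depth of known layers): K_1 = 0 − 3.33×0 = 0; K_2 = 52893.4 − 3.33×(2540 + 19740) = −21299.
Balance: K_1 − x×(3.33 − 2.74) = K_2, so x = (K_1 − K_2)/(3.33 − 2.74) = 21299/0.59 = 36100 m.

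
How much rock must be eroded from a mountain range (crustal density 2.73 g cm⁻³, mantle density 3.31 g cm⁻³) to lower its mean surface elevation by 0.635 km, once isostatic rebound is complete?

3.62 km

Net drop Δ = e − u = e − e ρ_c/ρ_m = e (ρ_m − ρ_c)/ρ_m.
e = Δ ρ_m/(ρ_m − ρ_c) = 0.635 km × 3.31/0.58 = 3.62 km.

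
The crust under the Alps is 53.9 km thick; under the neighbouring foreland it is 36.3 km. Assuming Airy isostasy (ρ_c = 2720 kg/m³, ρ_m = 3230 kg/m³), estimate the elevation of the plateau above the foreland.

2.78 km

Excess crust Δ = 53.9 km − 36.3 km = 17.6 km, split between elevation h and root r with h + r = Δ.
Airy balance ρ_c h = (ρ_m − ρ_c) r gives r = h ρ_c/(ρ_m − ρ_c), so h (1 + ρ_c/(ρ_m − ρ_c)) = Δ, i.e. h = Δ (ρ_m − ρ_c)/ρ_m.
h = 17.6 km × 510/3230 = 2.78 km.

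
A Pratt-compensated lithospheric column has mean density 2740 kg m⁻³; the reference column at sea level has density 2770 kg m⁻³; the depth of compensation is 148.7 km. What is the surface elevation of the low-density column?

1.63 km

ρ_ref D = ρ (D + h) → h = D (ρ_ref − ρ)/ρ.
h = 148.7 km × (2770 − 2740)/2740 = 1.63 km.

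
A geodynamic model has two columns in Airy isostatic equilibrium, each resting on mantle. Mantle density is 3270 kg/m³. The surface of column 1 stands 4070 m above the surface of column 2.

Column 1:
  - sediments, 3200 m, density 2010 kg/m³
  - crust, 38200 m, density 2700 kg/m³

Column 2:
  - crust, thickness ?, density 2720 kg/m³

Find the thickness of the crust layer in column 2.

Take the compensation level at the base of the deeper column (depth z_c below the surface of column 1) and equate Σ ρ_i t_i down to z_c; mantle fills any gap and the z_c terms cancel.
Column 1: 3200×2010 + 38200×2700 + (z_c − 41400)×3270
Column 2: 4070×0 + x×2720 + (z_c − 4070 − 0 − x)×3270
The z_c×3270 term appears on both sides and cancels. Collect the known terms of each column as K = Σ(ρt)_known − 3270 × (depth of known layers): K_1 = 109572000 − 3270×41400 = −25806000; K_2 = 0 − 3270×(4070 + 0) = −13308900.
Balance: K_1 = K_2 − x×(3270 − 2720), so x = (K_2 − K_1)/(3270 − 2720) = 12497100/550 = 22700 m.

22700 m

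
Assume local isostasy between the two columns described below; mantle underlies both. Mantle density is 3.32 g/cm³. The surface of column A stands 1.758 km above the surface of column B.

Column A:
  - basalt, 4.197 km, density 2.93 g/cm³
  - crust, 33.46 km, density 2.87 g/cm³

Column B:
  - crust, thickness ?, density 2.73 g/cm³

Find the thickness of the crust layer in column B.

18.4 km

Take the compensation level at the base of the deeper column (depth z_c below the surface of column A) and equate Σ ρ_i t_i down to z_c; mantle fills any gap and the z_c terms cancel.
Column A: 4.197×2.93 + 33.46×2.87 + (z_c − 37.657)×3.32
Column B: 1.758×0 + x×2.73 + (z_c − 1.758 − 0 − x)×3.32
The z_c×3.32 term appears on both sides and cancels. Collect the known terms of each column as K = Σ(ρt)_known − 3.32 × (depth of known layers): K_A = 108.32741 − 3.32×37.657 = −16.69383; K_B = 0 − 3.32×(1.758 + 0) = −5.83656.
Balance: K_A = K_B − x×(3.32 − 2.73), so x = (K_B − K_A)/(3.32 − 2.73) = 10.8573/0.59 = 18.4 km.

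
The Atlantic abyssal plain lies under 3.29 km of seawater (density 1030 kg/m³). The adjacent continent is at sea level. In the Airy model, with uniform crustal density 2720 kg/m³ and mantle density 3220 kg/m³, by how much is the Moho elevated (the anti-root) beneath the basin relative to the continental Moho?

11.1 km

For local isostatic compensation: replacing crust with seawater at the top is compensated by replacing crust with mantle at the base: d (ρ_c − ρ_w) = a (ρ_m − ρ_c).
a = d (ρ_c − ρ_w)/(ρ_m − ρ_c) = 3.29 km × 1690/500 = 11.1 km.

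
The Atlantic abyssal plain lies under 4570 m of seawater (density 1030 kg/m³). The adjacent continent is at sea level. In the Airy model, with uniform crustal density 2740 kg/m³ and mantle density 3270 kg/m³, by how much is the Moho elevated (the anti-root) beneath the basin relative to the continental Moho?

14700 m

Equating mass per unit area of the two columns: replacing crust with seawater at the top is compensated by replacing crust with mantle at the base: d (ρ_c − ρ_w) = a (ρ_m − ρ_c).
a = d (ρ_c − ρ_w)/(ρ_m − ρ_c) = 4570 m × 1710/530 = 14700 m.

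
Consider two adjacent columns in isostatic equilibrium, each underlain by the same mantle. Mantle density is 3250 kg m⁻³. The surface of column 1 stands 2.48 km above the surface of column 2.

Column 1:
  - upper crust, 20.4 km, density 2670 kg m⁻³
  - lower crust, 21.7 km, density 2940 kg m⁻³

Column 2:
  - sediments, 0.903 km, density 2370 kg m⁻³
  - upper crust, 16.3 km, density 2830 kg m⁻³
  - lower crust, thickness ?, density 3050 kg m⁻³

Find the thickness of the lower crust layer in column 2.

Take the compensation level at the base of the deeper column (depth z_c below the surface of column 1) and equate Σ ρ_i t_i down to z_c; mantle fills any gap and the z_c terms cancel.
Column 1: 20.4×2670 + 21.7×2940 + (z_c − 42.1)×3250
Column 2: 2.48×0 + 0.903×2370 + 16.3×2830 + x×3050 + (z_c − 2.48 − 17.203 − x)×3250
The z_c×3250 term appears on both sides and cancels. Collect the known terms of each column as K = Σ(ρt)_known − 3250 × (depth of known layers): K_1 = 118266 − 3250×42.1 = −18559; K_2 = 48269.11 − 3250×(2.48 + 17.203) = −15700.64.
Balance: K_1 = K_2 − x×(3250 − 3050), so x = (K_2 − K_1)/(3250 − 3050) = 2858.36/200 = 14.3 km.

14.3 km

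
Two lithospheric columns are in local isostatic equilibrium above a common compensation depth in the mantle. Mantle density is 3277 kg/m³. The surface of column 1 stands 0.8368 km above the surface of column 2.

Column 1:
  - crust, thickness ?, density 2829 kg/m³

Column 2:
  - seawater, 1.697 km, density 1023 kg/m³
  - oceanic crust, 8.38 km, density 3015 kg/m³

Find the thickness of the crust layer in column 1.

19.6 km

Take the compensation level at the base of the deeper column (depth z_c below the surface of column 1) and equate Σ ρ_i t_i down to z_c; mantle fills any gap and the z_c terms cancel.
Column 1: x×2829 + (z_c − 0 − x)×3277
Column 2: 0.8368×0 + 1.697×1023 + 8.38×3015 + (z_c − 0.8368 − 10.077)×3277
The z_c×3277 term appears on both sides and cancels. Collect the known terms of each column as K = Σ(ρt)_known − 3277 × (depth of known layers): K_1 = 0 − 3277×0 = 0; K_2 = 27001.731 − 3277×(0.8368 + 10.077) = −8762.7916.
Balance: K_1 − x×(3277 − 2829) = K_2, so x = (K_1 − K_2)/(3277 − 2829) = 8762.79/448 = 19.6 km.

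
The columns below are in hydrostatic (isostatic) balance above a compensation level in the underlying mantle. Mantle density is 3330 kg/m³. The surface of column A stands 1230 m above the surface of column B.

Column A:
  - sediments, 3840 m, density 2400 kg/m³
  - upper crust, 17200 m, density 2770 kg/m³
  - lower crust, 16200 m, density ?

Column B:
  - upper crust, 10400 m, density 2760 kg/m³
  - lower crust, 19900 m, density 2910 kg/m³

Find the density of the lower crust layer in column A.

Take the compensation level at the base of the deeper column (depth z_c below the surface of column A) and equate Σ ρ_i t_i down to z_c; mantle fills any gap and the z_c terms cancel.
Column A: 3840×2400 + 17200×2770 + 16200×ρ + (z_c − 37240)×3330
Column B: 1230×0 + 10400×2760 + 19900×2910 + (z_c − 1230 − 30300)×3330
The z_c×3330 term appears on both sides and cancels. Collect the known terms of each column as K = Σ(ρt)_known − 3330 × (depth of known layers): K_A = 56860000 − 3330×37240 = −67149200; K_B = 86613000 − 3330×(1230 + 30300) = −18381900.
Balance: K_A + 16200×ρ = K_B, so ρ = (K_B − K_A)/16200 = 48767300/16200 = 3010 kg/m³.

3010 kg/m³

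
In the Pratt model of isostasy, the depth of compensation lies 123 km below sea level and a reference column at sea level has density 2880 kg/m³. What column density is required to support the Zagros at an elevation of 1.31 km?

Pratt balance: ρ_ref D = ρ (D + h).
ρ = ρ_ref D/(D + h) = 2880 × 123 km/(123 km + 1.31 km) = 2850 kg/m³.

2850 kg/m³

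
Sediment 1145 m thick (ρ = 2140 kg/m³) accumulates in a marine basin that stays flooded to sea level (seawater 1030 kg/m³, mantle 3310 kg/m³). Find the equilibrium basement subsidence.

Submarine loading: the sediment displaces seawater, and the subsidence is in turn flooded, so s (ρ_m − ρ_w) = t (ρ_sed − ρ_w).
s = 1145 m × (2140 − 1030) / (3310 − 1030) = 557 m.

557 m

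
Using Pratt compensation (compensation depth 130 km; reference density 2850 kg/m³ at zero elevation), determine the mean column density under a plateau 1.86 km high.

Pratt balance: ρ_ref D = ρ (D + h).
ρ = ρ_ref D/(D + h) = 2850 × 130 km/(130 km + 1.86 km) = 2810 kg/m³.

2810 kg/m³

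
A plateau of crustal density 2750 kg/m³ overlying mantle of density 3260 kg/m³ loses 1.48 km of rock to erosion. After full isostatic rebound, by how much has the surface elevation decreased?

Rebound u = e ρ_c/ρ_m = 1.48 km × 2750/3260 = 1.248 km.
Net surface drop = e − u = 1.48 km − 1.248 km = e (ρ_m − ρ_c)/ρ_m = 0.232 km.

0.232 km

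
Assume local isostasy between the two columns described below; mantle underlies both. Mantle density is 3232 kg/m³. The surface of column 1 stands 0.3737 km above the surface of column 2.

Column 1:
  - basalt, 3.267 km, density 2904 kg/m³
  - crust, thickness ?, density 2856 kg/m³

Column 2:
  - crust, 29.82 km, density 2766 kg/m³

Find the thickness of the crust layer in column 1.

Take the compensation level at the base of the deeper column (depth z_c below the surface of column 1) and equate Σ ρ_i t_i down to z_c; mantle fills any gap and the z_c terms cancel.
Column 1: 3.267×2904 + x×2856 + (z_c − 3.267 − x)×3232
Column 2: 0.3737×0 + 29.82×2766 + (z_c − 0.3737 − 29.82)×3232
The z_c×3232 term appears on both sides and cancels. Collect the known terms of each column as K = Σ(ρt)_known − 3232 × (depth of known layers): K_1 = 9487.368 − 3232×3.267 = −1071.576; K_2 = 82482.12 − 3232×(0.3737 + 29.82) = −15103.9184.
Balance: K_1 − x×(3232 − 2856) = K_2, so x = (K_1 − K_2)/(3232 − 2856) = 14032.3/376 = 37.3 km.

37.3 km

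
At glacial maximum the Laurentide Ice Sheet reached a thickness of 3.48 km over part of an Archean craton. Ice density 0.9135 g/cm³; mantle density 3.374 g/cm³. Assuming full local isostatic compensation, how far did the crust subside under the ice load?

In Airy isostatic equilibrium: the ice load ρ_ice t is balanced by mantle displaced below, ρ_m s.
s = t ρ_ice / ρ_m = 3.48 km × 0.9135/3.374 = 0.942 km.

0.942 km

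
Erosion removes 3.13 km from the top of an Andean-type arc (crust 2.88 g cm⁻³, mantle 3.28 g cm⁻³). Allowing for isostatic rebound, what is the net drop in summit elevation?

0.382 km

Rebound u = e ρ_c/ρ_m = 3.13 km × 2.88/3.28 = 2.748 km.
Net surface drop = e − u = 3.13 km − 2.748 km = e (ρ_m − ρ_c)/ρ_m = 0.382 km.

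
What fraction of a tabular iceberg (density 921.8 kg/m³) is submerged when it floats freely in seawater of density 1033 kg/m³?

0.892

Submerged fraction = ρ_obj/ρ_fluid = 921.8/1033 = 0.892.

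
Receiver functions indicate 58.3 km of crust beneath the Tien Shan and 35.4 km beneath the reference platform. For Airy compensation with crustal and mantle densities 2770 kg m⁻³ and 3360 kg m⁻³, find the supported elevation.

Excess crust Δ = 58.3 km − 35.4 km = 22.9 km, split between elevation h and root r with h + r = Δ.
Airy balance ρ_c h = (ρ_m − ρ_c) r gives r = h ρ_c/(ρ_m − ρ_c), so h (1 + ρ_c/(ρ_m − ρ_c)) = Δ, i.e. h = Δ (ρ_m − ρ_c)/ρ_m.
h = 22.9 km × 590/3360 = 4.02 km.

4.02 km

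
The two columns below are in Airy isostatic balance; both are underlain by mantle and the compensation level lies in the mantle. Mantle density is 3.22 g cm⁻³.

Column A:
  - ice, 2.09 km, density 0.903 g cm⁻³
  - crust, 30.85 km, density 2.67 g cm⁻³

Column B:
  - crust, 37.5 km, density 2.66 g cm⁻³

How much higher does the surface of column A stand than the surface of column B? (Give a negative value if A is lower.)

0.252 km

For any compensation level in the mantle, the mantle terms cancel and isostasy reduces to e = (Σt_A − Σt_B) − (Σ(ρt)_A − Σ(ρt)_B) / ρ_m.
Σt_A = 32.94 km; Σt_B = 37.5 km; Σ(ρt)_A = 84.25677; Σ(ρt)_B = 99.75 (in km·g cm⁻³).
e = (32.94 − 37.5) − (84.25677 − 99.75) / 3.22 = 0.252 km.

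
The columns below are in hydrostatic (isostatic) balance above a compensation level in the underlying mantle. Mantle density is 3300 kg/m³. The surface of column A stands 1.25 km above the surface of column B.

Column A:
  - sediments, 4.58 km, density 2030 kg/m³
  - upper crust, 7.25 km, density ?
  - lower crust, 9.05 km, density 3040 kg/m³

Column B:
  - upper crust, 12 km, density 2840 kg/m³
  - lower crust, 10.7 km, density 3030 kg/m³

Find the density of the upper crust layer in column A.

Take the compensation level at the base of the deeper column (depth z_c below the surface of column A) and equate Σ ρ_i t_i down to z_c; mantle fills any gap and the z_c terms cancel.
Column A: 4.58×2030 + 7.25×ρ + 9.05×3040 + (z_c − 20.88)×3300
Column B: 1.25×0 + 12×2840 + 10.7×3030 + (z_c − 1.25 − 22.7)×3300
The z_c×3300 term appears on both sides and cancels. Collect the known terms of each column as K = Σ(ρt)_known − 3300 × (depth of known layers): K_A = 36809.4 − 3300×20.88 = −32094.6; K_B = 66501 − 3300×(1.25 + 22.7) = −12534.
Balance: K_A + 7.25×ρ = K_B, so ρ = (K_B − K_A)/7.25 = 19560.6/7.25 = 2700 kg/m³.

2700 kg/m³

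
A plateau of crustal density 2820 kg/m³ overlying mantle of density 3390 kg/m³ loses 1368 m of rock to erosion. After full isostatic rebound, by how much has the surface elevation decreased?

Rebound u = e ρ_c/ρ_m = 1368 m × 2820/3390 = 1138 m.
Net surface drop = e − u = 1368 m − 1138 m = e (ρ_m − ρ_c)/ρ_m = 230 m.

230 m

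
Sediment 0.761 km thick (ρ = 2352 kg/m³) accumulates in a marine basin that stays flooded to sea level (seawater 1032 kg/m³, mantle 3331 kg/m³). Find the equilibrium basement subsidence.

Submarine loading: the sediment displaces seawater, and the subsidence is in turn flooded, so s (ρ_m − ρ_w) = t (ρ_sed − ρ_w).
s = 0.761 km × (2352 − 1032) / (3331 − 1032) = 0.437 km.

0.437 km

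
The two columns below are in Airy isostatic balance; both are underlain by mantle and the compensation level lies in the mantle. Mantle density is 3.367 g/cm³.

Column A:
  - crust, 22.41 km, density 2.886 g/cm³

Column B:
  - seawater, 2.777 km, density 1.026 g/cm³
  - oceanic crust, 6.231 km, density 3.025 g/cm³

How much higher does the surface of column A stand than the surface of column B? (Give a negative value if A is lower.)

For any compensation level in the mantle, the mantle terms cancel and isostasy reduces to e = (Σt_A − Σt_B) − (Σ(ρt)_A − Σ(ρt)_B) / ρ_m.
Σt_A = 22.41 km; Σt_B = 9.008 km; Σ(ρt)_A = 64.67526; Σ(ρt)_B = 21.697977 (in km·g/cm³).
e = (22.41 − 9.008) − (64.67526 − 21.697977) / 3.367 = 0.638 km.

0.638 km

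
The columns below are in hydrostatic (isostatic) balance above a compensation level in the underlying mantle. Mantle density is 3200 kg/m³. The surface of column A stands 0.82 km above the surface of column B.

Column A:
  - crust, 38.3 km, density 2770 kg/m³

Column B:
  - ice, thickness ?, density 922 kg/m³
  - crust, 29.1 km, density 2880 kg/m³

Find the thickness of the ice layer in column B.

Take the compensation level at the base of the deeper column (depth z_c below the surface of column A) and equate Σ ρ_i t_i down to z_c; mantle fills any gap and the z_c terms cancel.
Column A: 38.3×2770 + (z_c − 38.3)×3200
Column B: 0.82×0 + x×922 + 29.1×2880 + (z_c − 0.82 − 29.1 − x)×3200
The z_c×3200 term appears on both sides and cancels. Collect the known terms of each column as K = Σ(ρt)_known − 3200 × (depth of known layers): K_A = 106091 − 3200×38.3 = −16469; K_B = 83808 − 3200×(0.82 + 29.1) = −11936.
Balance: K_A = K_B − x×(3200 − 922), so x = (K_B − K_A)/(3200 − 922) = 4533/2278 = 1.99 km.

1.99 km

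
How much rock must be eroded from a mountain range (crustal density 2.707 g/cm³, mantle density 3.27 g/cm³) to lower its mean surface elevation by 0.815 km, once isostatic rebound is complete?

Net drop Δ = e − u = e − e ρ_c/ρ_m = e (ρ_m − ρ_c)/ρ_m.
e = Δ ρ_m/(ρ_m − ρ_c) = 0.815 km × 3.27/0.563 = 4.73 km.

4.73 km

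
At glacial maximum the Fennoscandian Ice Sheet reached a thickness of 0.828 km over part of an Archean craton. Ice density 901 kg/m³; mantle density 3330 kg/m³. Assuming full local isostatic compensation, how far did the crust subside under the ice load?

0.224 km

Equating mass per unit area of the two columns: the ice load ρ_ice t is balanced by mantle displaced below, ρ_m s.
s = t ρ_ice / ρ_m = 0.828 km × 901/3330 = 0.224 km.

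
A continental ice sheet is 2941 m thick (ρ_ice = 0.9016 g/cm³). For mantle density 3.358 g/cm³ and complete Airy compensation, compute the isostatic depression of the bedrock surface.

790 m

For local isostatic compensation: the ice load ρ_ice t is balanced by mantle displaced below, ρ_m s.
s = t ρ_ice / ρ_m = 2941 m × 0.9016/3.358 = 790 m.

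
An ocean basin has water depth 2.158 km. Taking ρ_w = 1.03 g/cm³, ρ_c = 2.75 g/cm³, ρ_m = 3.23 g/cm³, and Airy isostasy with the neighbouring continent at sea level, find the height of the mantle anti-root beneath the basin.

By Archimedes' principle applied to the lithosphere: replacing crust with seawater at the top is compensated by replacing crust with mantle at the base: d (ρ_c − ρ_w) = a (ρ_m − ρ_c).
a = d (ρ_c − ρ_w)/(ρ_m − ρ_c) = 2.158 km × 1.72/0.48 = 7.73 km.

7.73 km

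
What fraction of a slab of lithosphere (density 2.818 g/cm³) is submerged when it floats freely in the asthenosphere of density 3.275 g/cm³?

86%

Submerged fraction = ρ_obj/ρ_fluid = 2.818/3.275 = 86%.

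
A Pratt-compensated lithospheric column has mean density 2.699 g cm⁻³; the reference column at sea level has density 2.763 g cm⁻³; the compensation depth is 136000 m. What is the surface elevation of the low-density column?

3220 m

ρ_ref D = ρ (D + h) → h = D (ρ_ref − ρ)/ρ.
h = 136000 m × (2.763 − 2.699)/2.699 = 3220 m.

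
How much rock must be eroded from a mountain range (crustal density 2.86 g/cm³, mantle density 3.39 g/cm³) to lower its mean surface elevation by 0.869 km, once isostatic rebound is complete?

5.56 km

Net drop Δ = e − u = e − e ρ_c/ρ_m = e (ρ_m − ρ_c)/ρ_m.
e = Δ ρ_m/(ρ_m − ρ_c) = 0.869 km × 3.39/0.53 = 5.56 km.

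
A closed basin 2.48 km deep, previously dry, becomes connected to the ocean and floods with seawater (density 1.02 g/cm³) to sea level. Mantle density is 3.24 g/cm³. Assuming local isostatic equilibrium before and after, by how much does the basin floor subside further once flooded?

1.14 km

After flooding the water column is d + s deep. Its weight must equal the weight of mantle displaced by the extra subsidence s: (d + s) ρ_w = s ρ_m.
s = d ρ_w / (ρ_m − ρ_w) = 2.48 km × 1.02/(3.24 − 1.02) = 1.14 km.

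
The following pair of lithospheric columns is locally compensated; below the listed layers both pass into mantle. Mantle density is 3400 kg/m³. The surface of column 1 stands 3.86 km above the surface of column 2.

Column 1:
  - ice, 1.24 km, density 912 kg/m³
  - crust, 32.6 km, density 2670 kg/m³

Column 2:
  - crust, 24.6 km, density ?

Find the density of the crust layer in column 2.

Take the compensation level at the base of the deeper column (depth z_c below the surface of column 1) and equate Σ ρ_i t_i down to z_c; mantle fills any gap and the z_c terms cancel.
Column 1: 1.24×912 + 32.6×2670 + (z_c − 33.84)×3400
Column 2: 3.86×0 + 24.6×ρ + (z_c − 3.86 − 24.6)×3400
The z_c×3400 term appears on both sides and cancels. Collect the known terms of each column as K = Σ(ρt)_known − 3400 × (depth of known layers): K_1 = 88172.88 − 3400×33.84 = −26883.12; K_2 = 0 − 3400×(3.86 + 24.6) = −96764.
Balance: K_1 = K_2 + 24.6×ρ, so ρ = (K_1 − K_2)/24.6 = 69880.9/24.6 = 2840 kg/m³.

2840 kg/m³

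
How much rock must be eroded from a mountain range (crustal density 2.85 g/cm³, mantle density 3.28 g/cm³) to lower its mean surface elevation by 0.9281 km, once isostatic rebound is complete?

Net drop Δ = e − u = e − e ρ_c/ρ_m = e (ρ_m − ρ_c)/ρ_m.
e = Δ ρ_m/(ρ_m − ρ_c) = 0.9281 km × 3.28/0.43 = 7.08 km.

7.08 km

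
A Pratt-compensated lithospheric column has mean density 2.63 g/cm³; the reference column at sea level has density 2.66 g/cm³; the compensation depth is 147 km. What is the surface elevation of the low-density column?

ρ_ref D = ρ (D + h) → h = D (ρ_ref − ρ)/ρ.
h = 147 km × (2.66 − 2.63)/2.63 = 1.68 km.

1.68 km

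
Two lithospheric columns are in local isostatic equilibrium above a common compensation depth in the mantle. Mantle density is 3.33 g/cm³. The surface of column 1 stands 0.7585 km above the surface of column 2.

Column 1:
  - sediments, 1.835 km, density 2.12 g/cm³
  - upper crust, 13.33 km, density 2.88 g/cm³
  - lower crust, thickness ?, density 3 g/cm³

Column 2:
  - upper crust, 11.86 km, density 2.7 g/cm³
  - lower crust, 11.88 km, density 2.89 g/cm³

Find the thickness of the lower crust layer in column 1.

Take the compensation level at the base of the deeper column (depth z_c below the surface of column 1) and equate Σ ρ_i t_i down to z_c; mantle fills any gap and the z_c terms cancel.
Column 1: 1.835×2.12 + 13.33×2.88 + x×3 + (z_c − 15.165 − x)×3.33
Column 2: 0.7585×0 + 11.86×2.7 + 11.88×2.89 + (z_c − 0.7585 − 23.74)×3.33
The z_c×3.33 term appears on both sides and cancels. Collect the known terms of each column as K = Σ(ρt)_known − 3.33 × (depth of known layers): K_1 = 42.2806 − 3.33×15.165 = −8.21885; K_2 = 66.3552 − 3.33×(0.7585 + 23.74) = −15.224805.
Balance: K_1 − x×(3.33 − 3) = K_2, so x = (K_1 − K_2)/(3.33 − 3) = 7.00595/0.33 = 21.2 km.

21.2 km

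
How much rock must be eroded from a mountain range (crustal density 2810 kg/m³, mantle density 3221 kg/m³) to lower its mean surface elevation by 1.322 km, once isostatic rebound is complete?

Net drop Δ = e − u = e − e ρ_c/ρ_m = e (ρ_m − ρ_c)/ρ_m.
e = Δ ρ_m/(ρ_m − ρ_c) = 1.322 km × 3221/411 = 10.4 km.

10.4 km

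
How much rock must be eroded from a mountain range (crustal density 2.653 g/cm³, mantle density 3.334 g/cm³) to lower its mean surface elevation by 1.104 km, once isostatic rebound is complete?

Net drop Δ = e − u = e − e ρ_c/ρ_m = e (ρ_m − ρ_c)/ρ_m.
e = Δ ρ_m/(ρ_m − ρ_c) = 1.104 km × 3.334/0.681 = 5.4 km.

5.4 km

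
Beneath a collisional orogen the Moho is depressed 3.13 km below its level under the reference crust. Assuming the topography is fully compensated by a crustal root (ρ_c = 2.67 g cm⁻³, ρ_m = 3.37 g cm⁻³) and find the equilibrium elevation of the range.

0.821 km

Equating mass per unit area of the two columns: ρ_c h = (ρ_m − ρ_c) r.
h = r (ρ_m − ρ_c) / ρ_c = 3.13 km × (3.37 − 2.67) / 2.67 = 0.821 km.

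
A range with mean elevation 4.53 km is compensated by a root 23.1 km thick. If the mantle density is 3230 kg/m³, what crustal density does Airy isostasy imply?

2700 kg/m³

ρ_c h = (ρ_m − ρ_c) r → ρ_c (h + r) = ρ_m r → ρ_c = ρ_m r / (h + r).
ρ_c = 3230 × 23.1 km / (4.53 km + 23.1 km) = 2700 kg/m³.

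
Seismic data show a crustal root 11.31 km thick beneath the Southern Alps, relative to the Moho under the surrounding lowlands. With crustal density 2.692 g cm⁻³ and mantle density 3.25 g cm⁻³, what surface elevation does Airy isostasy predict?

In Airy isostatic equilibrium: ρ_c h = (ρ_m − ρ_c) r.
h = r (ρ_m − ρ_c) / ρ_c = 11.31 km × (3.25 − 2.692) / 2.692 = 2.34 km.

2.34 km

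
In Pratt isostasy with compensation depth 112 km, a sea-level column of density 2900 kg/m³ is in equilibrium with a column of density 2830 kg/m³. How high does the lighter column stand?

ρ_ref D = ρ (D + h) → h = D (ρ_ref − ρ)/ρ.
h = 112 km × (2900 − 2830)/2830 = 2.77 km.

2.77 km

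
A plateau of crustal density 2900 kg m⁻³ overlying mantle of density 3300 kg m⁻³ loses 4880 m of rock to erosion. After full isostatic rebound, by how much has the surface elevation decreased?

592 m

Rebound u = e ρ_c/ρ_m = 4880 m × 2900/3300 = 4288 m.
Net surface drop = e − u = 4880 m − 4288 m = e (ρ_m − ρ_c)/ρ_m = 592 m.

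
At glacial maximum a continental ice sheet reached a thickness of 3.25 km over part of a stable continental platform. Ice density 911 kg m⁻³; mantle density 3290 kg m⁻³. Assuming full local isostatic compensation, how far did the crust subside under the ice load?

0.9 km

In Airy isostatic equilibrium: the ice load ρ_ice t is balanced by mantle displaced below, ρ_m s.
s = t ρ_ice / ρ_m = 3.25 km × 911/3290 = 0.9 km.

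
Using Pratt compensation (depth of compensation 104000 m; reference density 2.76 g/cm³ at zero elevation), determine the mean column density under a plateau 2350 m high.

2.7 g/cm³

Pratt balance: ρ_ref D = ρ (D + h).
ρ = ρ_ref D/(D + h) = 2.76 × 104000 m/(104000 m + 2350 m) = 2.7 g/cm³.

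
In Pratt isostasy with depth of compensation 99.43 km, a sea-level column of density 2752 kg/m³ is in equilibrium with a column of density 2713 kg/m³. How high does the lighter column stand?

1.43 km

ρ_ref D = ρ (D + h) → h = D (ρ_ref − ρ)/ρ.
h = 99.43 km × (2752 − 2713)/2713 = 1.43 km.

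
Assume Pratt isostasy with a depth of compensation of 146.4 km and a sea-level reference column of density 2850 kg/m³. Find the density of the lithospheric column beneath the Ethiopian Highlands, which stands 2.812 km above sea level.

2800 kg/m³

Pratt balance: ρ_ref D = ρ (D + h).
ρ = ρ_ref D/(D + h) = 2850 × 146.4 km/(146.4 km + 2.812 km) = 2800 kg/m³.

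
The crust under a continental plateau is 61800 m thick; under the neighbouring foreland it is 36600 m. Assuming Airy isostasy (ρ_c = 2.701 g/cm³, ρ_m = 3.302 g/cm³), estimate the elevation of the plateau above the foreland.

Excess crust Δ = 61800 m − 36600 m = 25200 m, split between elevation h and root r with h + r = Δ.
Airy balance ρ_c h = (ρ_m − ρ_c) r gives r = h ρ_c/(ρ_m − ρ_c), so h (1 + ρ_c/(ρ_m − ρ_c)) = Δ, i.e. h = Δ (ρ_m − ρ_c)/ρ_m.
h = 25200 m × 0.601/3.302 = 4590 m.

4590 m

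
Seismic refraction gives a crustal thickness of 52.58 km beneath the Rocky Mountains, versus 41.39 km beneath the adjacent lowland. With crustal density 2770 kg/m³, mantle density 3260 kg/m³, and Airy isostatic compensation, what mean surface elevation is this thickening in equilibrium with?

1.68 km

Excess crust Δ = 52.58 km − 41.39 km = 11.19 km, split between elevation h and root r with h + r = Δ.
Airy balance ρ_c h = (ρ_m − ρ_c) r gives r = h ρ_c/(ρ_m − ρ_c), so h (1 + ρ_c/(ρ_m − ρ_c)) = Δ, i.e. h = Δ (ρ_m − ρ_c)/ρ_m.
h = 11.19 km × 490/3260 = 1.68 km.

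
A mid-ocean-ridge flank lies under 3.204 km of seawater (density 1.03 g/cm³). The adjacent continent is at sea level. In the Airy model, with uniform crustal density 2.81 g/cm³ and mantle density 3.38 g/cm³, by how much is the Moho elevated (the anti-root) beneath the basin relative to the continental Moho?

10 km

In Airy isostatic equilibrium: replacing crust with seawater at the top is compensated by replacing crust with mantle at the base: d (ρ_c − ρ_w) = a (ρ_m − ρ_c).
a = d (ρ_c − ρ_w)/(ρ_m − ρ_c) = 3.204 km × 1.78/0.57 = 10 km.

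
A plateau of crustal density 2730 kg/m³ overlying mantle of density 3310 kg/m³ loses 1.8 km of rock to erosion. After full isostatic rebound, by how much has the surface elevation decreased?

0.315 km

Rebound u = e ρ_c/ρ_m = 1.8 km × 2730/3310 = 1.485 km.
Net surface drop = e − u = 1.8 km − 1.485 km = e (ρ_m − ρ_c)/ρ_m = 0.315 km.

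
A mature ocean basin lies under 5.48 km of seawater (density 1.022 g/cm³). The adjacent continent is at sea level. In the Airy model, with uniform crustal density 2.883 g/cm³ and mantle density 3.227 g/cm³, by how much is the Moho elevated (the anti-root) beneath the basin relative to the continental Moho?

For local isostatic compensation: replacing crust with seawater at the top is compensated by replacing crust with mantle at the base: d (ρ_c − ρ_w) = a (ρ_m − ρ_c).
a = d (ρ_c − ρ_w)/(ρ_m − ρ_c) = 5.48 km × 1.861/0.344 = 29.6 km.

29.6 km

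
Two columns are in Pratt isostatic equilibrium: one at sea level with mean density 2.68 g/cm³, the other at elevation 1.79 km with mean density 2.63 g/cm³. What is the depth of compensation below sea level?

94.2 km

ρ_ref D = ρ (D + h) → D (ρ_ref − ρ) = ρ h.
D = ρ h/(ρ_ref − ρ) = 2.63 × 1.79 km/(2.68 − 2.63) = 94.2 km.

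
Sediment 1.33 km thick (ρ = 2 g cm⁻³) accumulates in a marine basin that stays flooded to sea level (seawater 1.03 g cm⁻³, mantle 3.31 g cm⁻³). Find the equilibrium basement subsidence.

Submarine loading: the sediment displaces seawater, and the subsidence is in turn flooded, so s (ρ_m − ρ_w) = t (ρ_sed − ρ_w).
s = 1.33 km × (2 − 1.03) / (3.31 − 1.03) = 0.566 km.

0.566 km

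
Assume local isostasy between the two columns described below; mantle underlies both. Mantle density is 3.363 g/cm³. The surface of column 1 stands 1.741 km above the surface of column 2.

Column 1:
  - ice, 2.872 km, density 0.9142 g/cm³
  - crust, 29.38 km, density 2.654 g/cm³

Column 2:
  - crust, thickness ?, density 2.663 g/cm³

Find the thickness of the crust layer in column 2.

Take the compensation level at the base of the deeper column (depth z_c below the surface of column 1) and equate Σ ρ_i t_i down to z_c; mantle fills any gap and the z_c terms cancel.
Column 1: 2.872×0.9142 + 29.38×2.654 + (z_c − 32.252)×3.363
Column 2: 1.741×0 + x×2.663 + (z_c − 1.741 − 0 − x)×3.363
The z_c×3.363 term appears on both sides and cancels. Collect the known terms of each column as K = Σ(ρt)_known − 3.363 × (depth of known layers): K_1 = 80.6001024 − 3.363×32.252 = −27.8633736; K_2 = 0 − 3.363×(1.741 + 0) = −5.854983.
Balance: K_1 = K_2 − x×(3.363 − 2.663), so x = (K_2 − K_1)/(3.363 − 2.663) = 22.0084/0.7 = 31.4 km.

31.4 km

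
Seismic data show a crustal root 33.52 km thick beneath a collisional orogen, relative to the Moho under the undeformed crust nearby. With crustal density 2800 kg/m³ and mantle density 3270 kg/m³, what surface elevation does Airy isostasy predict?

5.63 km

By Archimedes' principle applied to the lithosphere: ρ_c h = (ρ_m − ρ_c) r.
h = r (ρ_m − ρ_c) / ρ_c = 33.52 km × (3270 − 2800) / 2800 = 5.63 km.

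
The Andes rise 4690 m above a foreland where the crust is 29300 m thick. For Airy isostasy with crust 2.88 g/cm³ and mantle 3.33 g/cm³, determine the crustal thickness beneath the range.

Root depth r = h ρ_c / (ρ_m − ρ_c) = 4690 m × 2.88 / 0.45 = 30020 m.
Total thickness = T + h + r = 29300 m + 4690 m + 30020 m = 64000 m.

64000 m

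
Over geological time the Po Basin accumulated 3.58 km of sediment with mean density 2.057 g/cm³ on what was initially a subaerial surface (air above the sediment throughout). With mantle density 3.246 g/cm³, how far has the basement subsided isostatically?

Subaerial load: s = t ρ_sed / ρ_m = 3.58 km × 2.057/3.246 = 2.27 km.

2.27 km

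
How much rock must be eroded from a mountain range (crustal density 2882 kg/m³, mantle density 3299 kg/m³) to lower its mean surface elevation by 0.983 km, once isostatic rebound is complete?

Net drop Δ = e − u = e − e ρ_c/ρ_m = e (ρ_m − ρ_c)/ρ_m.
e = Δ ρ_m/(ρ_m − ρ_c) = 0.983 km × 3299/417 = 7.78 km.

7.78 km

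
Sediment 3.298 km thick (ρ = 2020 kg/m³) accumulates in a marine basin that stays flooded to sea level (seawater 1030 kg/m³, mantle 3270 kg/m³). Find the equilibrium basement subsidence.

1.46 km

Submarine loading: the sediment displaces seawater, and the subsidence is in turn flooded, so s (ρ_m − ρ_w) = t (ρ_sed − ρ_w).
s = 3.298 km × (2020 − 1030) / (3270 − 1030) = 1.46 km.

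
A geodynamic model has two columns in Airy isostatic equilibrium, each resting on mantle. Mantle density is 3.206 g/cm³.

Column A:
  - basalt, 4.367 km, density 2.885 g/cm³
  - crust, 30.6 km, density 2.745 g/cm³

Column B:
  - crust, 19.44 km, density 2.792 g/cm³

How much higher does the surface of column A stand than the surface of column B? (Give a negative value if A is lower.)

For any compensation level in the mantle, the mantle terms cancel and isostasy reduces to e = (Σt_A − Σt_B) − (Σ(ρt)_A − Σ(ρt)_B) / ρ_m.
Σt_A = 34.967 km; Σt_B = 19.44 km; Σ(ρt)_A = 96.595795; Σ(ρt)_B = 54.27648 (in km·g/cm³).
e = (34.967 − 19.44) − (96.595795 − 54.27648) / 3.206 = 2.33 km.

2.33 km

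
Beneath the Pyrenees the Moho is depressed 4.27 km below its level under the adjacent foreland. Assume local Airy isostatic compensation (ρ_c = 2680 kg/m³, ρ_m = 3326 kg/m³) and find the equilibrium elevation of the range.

For local isostatic compensation: ρ_c h = (ρ_m − ρ_c) r.
h = r (ρ_m − ρ_c) / ρ_c = 4.27 km × (3326 − 2680) / 2680 = 1.03 km.

1.03 km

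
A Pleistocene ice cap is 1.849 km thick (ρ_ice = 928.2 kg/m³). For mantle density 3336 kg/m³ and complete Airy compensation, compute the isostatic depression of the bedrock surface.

0.514 km

Balancing pressure at the compensation depth: the ice load ρ_ice t is balanced by mantle displaced below, ρ_m s.
s = t ρ_ice / ρ_m = 1.849 km × 928.2/3336 = 0.514 km.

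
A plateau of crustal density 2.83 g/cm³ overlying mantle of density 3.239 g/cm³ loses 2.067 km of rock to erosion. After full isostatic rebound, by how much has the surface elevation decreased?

Rebound u = e ρ_c/ρ_m = 2.067 km × 2.83/3.239 = 1.806 km.
Net surface drop = e − u = 2.067 km − 1.806 km = e (ρ_m − ρ_c)/ρ_m = 0.261 km.

0.261 km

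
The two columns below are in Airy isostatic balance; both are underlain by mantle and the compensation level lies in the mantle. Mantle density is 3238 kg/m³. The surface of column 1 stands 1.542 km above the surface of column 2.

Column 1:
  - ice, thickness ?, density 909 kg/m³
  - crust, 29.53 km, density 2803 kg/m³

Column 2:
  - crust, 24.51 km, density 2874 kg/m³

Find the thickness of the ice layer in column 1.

Take the compensation level at the base of the deeper column (depth z_c below the surface of column 1) and equate Σ ρ_i t_i down to z_c; mantle fills any gap and the z_c terms cancel.
Column 1: x×909 + 29.53×2803 + (z_c − 29.53 − x)×3238
Column 2: 1.542×0 + 24.51×2874 + (z_c − 1.542 − 24.51)×3238
The z_c×3238 term appears on both sides and cancels. Collect the known terms of each column as K = Σ(ρt)_known − 3238 × (depth of known layers): K_1 = 82772.59 − 3238×29.53 = −12845.55; K_2 = 70441.74 − 3238×(1.542 + 24.51) = −13914.636.
Balance: K_1 − x×(3238 − 909) = K_2, so x = (K_1 − K_2)/(3238 − 909) = 1069.09/2329 = 0.459 km.

0.459 km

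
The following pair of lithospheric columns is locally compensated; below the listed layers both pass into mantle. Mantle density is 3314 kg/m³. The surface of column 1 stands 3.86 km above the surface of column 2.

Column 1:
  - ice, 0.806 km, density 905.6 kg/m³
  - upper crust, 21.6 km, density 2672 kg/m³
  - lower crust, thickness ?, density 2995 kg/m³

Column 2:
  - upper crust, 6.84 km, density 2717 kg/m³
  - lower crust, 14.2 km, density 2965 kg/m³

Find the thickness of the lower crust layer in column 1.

Take the compensation level at the base of the deeper column (depth z_c below the surface of column 1) and equate Σ ρ_i t_i down to z_c; mantle fills any gap and the z_c terms cancel.
Column 1: 0.806×905.6 + 21.6×2672 + x×2995 + (z_c − 22.406 − x)×3314
Column 2: 3.86×0 + 6.84×2717 + 14.2×2965 + (z_c − 3.86 − 21.04)×3314
The z_c×3314 term appears on both sides and cancels. Collect the known terms of each column as K = Σ(ρt)_known − 3314 × (depth of known layers): K_1 = 58445.1136 − 3314×22.406 = −15808.3704; K_2 = 60687.28 − 3314×(3.86 + 21.04) = −21831.32.
Balance: K_1 − x×(3314 − 2995) = K_2, so x = (K_1 − K_2)/(3314 − 2995) = 6022.95/319 = 18.9 km.

18.9 km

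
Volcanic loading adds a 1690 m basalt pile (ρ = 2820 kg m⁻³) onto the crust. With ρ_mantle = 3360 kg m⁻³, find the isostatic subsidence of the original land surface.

1420 m

Subaerial loading: s = t ρ_load / ρ_m.
s = 1690 m × 2820/3360 = 1420 m.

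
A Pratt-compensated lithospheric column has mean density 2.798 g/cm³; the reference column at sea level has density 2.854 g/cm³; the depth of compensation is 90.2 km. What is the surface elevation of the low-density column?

ρ_ref D = ρ (D + h) → h = D (ρ_ref − ρ)/ρ.
h = 90.2 km × (2.854 − 2.798)/2.798 = 1.81 km.

1.81 km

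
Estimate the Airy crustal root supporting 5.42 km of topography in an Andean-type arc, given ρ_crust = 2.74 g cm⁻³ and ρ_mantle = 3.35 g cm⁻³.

24.3 km

In Airy isostatic equilibrium: the weight of the topography is balanced by the buoyancy of the root, ρ_c h = (ρ_m − ρ_c) r.
r = h · ρ_c / (ρ_m − ρ_c) = 5.42 km × 2.74 / (3.35 − 2.74) = 24.3 km.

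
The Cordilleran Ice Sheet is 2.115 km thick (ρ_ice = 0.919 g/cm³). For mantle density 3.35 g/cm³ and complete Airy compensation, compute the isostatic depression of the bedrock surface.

0.58 km

Balancing pressure at the compensation depth: the ice load ρ_ice t is balanced by mantle displaced below, ρ_m s.
s = t ρ_ice / ρ_m = 2.115 km × 0.919/3.35 = 0.58 km.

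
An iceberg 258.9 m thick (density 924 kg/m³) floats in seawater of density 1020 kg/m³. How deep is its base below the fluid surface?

Draft d = t ρ_obj/ρ_fluid = 258.9 m × 924/1020 = 235 m.

235 m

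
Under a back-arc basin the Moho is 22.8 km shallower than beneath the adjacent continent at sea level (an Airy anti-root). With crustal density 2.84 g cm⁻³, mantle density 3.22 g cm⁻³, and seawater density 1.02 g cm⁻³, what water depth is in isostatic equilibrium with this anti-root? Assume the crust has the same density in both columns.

Replacing a thickness d of crust by seawater at the top must be balanced by replacing crust with mantle at the base: d (ρ_c − ρ_w) = a (ρ_m − ρ_c).
d = a (ρ_m − ρ_c)/(ρ_c − ρ_w) = 22.8 km × 0.38/1.82 = 4.76 km.

4.76 km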